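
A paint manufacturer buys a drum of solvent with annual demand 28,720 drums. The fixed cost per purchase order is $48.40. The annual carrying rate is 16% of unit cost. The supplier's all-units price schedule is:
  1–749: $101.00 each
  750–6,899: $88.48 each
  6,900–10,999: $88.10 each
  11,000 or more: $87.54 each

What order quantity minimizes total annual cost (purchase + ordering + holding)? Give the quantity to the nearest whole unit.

Holding cost per unit per year at price C is H = 0.16·C.
For each price level, check whether its EOQ is feasible; otherwise the best quantity at that price is the breakpoint.
EOQ at $101.00 = 414.8 (feasible in tier 1): TC = 28,720×$101.00 + (28,720/414.8)×48.4 + (414.8/2)×0.16×$101.00 = $2,907,422.71.
EOQ at $88.48 = 443.1 < 750, so use break Q=750: TC = 28,720×$88.48 + (28,720/750.0)×48.4 + (750.0/2)×0.16×$88.48 = $2,548,307.80.
EOQ at $88.10 = 444.1 < 6900, so use break Q=6900: TC = 28,720×$88.10 + (28,720/6900.0)×48.4 + (6900.0/2)×0.16×$88.10 = $2,579,064.66.
EOQ at $87.54 = 445.5 < 11000, so use break Q=11000: TC = 28,720×$87.54 + (28,720/11000.0)×48.4 + (11000.0/2)×0.16×$87.54 = $2,591,310.37.
Lowest total cost is $2,548,307.80 at Q = 750.0.

Q* ≈ 750 drums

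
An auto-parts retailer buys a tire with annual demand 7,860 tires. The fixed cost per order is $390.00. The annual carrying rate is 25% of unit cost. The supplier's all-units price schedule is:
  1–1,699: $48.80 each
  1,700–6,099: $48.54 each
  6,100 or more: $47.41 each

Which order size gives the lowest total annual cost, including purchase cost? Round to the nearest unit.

Holding cost per unit per year at price C is H = 0.25·C.
Candidates are each tier's EOQ (if it falls in that tier) and each price-break quantity.
EOQ at $48.80 = 708.9 (feasible in tier 1): TC = 7,860×$48.80 + (7,860/708.9)×390 + (708.9/2)×0.25×$48.80 = $392,216.45.
EOQ at $48.54 = 710.8 < 1700, so use break Q=1700: TC = 7,860×$48.54 + (7,860/1700.0)×390 + (1700.0/2)×0.25×$48.54 = $393,642.33.
EOQ at $47.41 = 719.2 < 6100, so use break Q=6100: TC = 7,860×$47.41 + (7,860/6100.0)×390 + (6100.0/2)×0.25×$47.41 = $409,295.25.
Lowest total cost is $392,216.45 at Q = 708.9.

Q* ≈ 709 tires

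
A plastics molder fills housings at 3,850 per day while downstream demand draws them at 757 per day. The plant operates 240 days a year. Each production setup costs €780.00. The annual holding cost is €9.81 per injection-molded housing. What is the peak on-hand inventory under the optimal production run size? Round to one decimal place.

Annual demand D = 757 × 240 = 181,680.
Production build-up factor (1 − d/p) = 1 − 757/3,850 = 0.8034.
Q* = √(2DS / (H(1 − d/p))) = √(2 × 181,680 × 780 / (9.81 × 0.8034)).
= √(283,420,800 / 7.8811) ≈ 5996.830.
Maximum inventory = Q*(1 − d/p) = 5996.830 × 0.8034 ≈ 4817.713.

I_max ≈ 4,817.7 housings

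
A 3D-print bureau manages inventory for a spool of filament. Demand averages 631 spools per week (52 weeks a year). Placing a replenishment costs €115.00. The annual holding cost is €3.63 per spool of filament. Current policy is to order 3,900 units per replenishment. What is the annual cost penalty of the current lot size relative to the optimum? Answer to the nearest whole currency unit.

Extra cost ≈ €2,812 per year

Annual demand D = 631 × 52 = 32,812.
EOQ = √(2DS/H) = √(2 × 32,812 × 115 / 3.63) ≈ 1441.87.
Cost at Q* = (D/Q*)S + (Q*/2)H = √(2DSH) ≈ €5,234.00.
Cost at Q = 3,900: (32,812/3,900)×115 + (3,900/2)×3.63 = €967.53 + €7,078.50 = €8,046.03.
Excess = €8,046.03 − €5,234.00 = €2,812.03.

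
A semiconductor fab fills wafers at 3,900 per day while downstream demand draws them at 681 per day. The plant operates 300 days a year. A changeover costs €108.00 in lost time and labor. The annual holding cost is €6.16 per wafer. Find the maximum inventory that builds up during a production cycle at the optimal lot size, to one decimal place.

Annual demand D = 681 × 300 = 204,300.
Production build-up factor (1 − d/p) = 1 − 681/3,900 = 0.8254.
Q* = √(2DS / (H(1 − d/p))) = √(2 × 204,300 × 108 / (6.16 × 0.8254)).
= √(44,128,800 / 5.0844) ≈ 2946.066.
Maximum inventory = Q*(1 − d/p) = 2946.066 × 0.8254 ≈ 2431.638.

I_max ≈ 2,431.6 wafers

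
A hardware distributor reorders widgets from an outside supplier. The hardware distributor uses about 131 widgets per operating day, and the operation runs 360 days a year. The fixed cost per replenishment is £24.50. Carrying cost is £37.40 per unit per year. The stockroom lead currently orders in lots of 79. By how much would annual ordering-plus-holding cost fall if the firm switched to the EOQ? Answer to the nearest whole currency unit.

Annual demand D = 131 × 360 = 47,160.
EOQ = √(2DS/H) = √(2 × 47,160 × 24.5 / 37.4) ≈ 248.57.
Cost at Q* = (D/Q*)S + (Q*/2)H = √(2DSH) ≈ £9,296.53.
Cost at Q = 79: (47,160/79)×24.5 + (79/2)×37.4 = £14,625.57 + £1,477.30 = £16,102.87.
Excess = £16,102.87 − £9,296.53 = £6,806.34.

Extra cost ≈ £6,806 per year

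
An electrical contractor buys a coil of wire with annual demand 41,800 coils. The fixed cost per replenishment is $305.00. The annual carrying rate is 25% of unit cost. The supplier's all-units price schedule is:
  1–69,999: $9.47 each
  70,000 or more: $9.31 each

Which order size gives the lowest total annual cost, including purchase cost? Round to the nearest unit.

Q* ≈ 3,282 coils

Holding cost per unit per year at price C is H = 0.25·C.
Candidates are each tier's EOQ (if it falls in that tier) and each price-break quantity.
EOQ at $9.47 = 3281.8 (feasible in tier 1): TC = 41,800×$9.47 + (41,800/3281.8)×305 + (3281.8/2)×0.25×$9.47 = $403,615.59.
EOQ at $9.31 = 3309.8 < 70000, so use break Q=70000: TC = 41,800×$9.31 + (41,800/70000.0)×305 + (70000.0/2)×0.25×$9.31 = $470,802.63.
Lowest total cost is $403,615.59 at Q = 3281.8.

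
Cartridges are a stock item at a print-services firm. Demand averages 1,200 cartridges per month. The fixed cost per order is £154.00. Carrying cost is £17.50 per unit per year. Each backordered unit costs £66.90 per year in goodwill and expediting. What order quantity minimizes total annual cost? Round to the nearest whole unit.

Annual demand D = 1,200 × 12 = 14,400.
With planned backorders, Q* = √(2DS/H) · √((H+B)/B).
√(2DS/H) = √(2 × 14,400 × 154 / 17.5) = 503.428.
√((H+B)/B) = √((17.5+66.9)/66.9) = 1.1232.
Q* ≈ 565.452.

Q* ≈ 565 cartridges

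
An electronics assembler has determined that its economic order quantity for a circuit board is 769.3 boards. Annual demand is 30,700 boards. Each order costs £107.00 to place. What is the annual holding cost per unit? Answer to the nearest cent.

The basic EOQ model gives Q* = √(2DS/H); rearrange for the unknown.
From Q* = √(2DS/H): H = 2DS / Q*² = 2 × 30,700 × 107 / 769.3² = 11.1010.

H ≈ £11.10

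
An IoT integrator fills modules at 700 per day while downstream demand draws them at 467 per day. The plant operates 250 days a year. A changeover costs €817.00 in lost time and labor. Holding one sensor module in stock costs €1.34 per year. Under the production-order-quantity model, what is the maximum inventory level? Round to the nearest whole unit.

I_max ≈ 6,884 modules

Annual demand D = 467 × 250 = 116,750.
Production build-up factor (1 − d/p) = 1 − 467/700 = 0.3329.
Q* = √(2DS / (H(1 − d/p))) = √(2 × 116,750 × 817 / (1.34 × 0.3329)).
= √(190,769,500 / 0.446) ≈ 20681.076.
Maximum inventory = Q*(1 − d/p) = 20681.076 × 0.3329 ≈ 6883.844.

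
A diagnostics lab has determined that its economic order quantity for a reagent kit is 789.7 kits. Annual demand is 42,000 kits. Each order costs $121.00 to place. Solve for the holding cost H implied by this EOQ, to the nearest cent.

H ≈ $16.30

Invert the EOQ relation Q*² = 2DS/H.
From Q* = √(2DS/H): H = 2DS / Q*² = 2 × 42,000 × 121 / 789.7² = 16.2982.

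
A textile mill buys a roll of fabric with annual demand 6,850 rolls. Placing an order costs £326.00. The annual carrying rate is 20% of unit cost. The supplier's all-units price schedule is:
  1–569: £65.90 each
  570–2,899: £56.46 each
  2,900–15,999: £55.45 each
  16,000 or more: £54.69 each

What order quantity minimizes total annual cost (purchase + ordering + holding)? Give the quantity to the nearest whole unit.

Q* ≈ 629 rolls

Holding cost per unit per year at price C is H = 0.20·C.
Candidates are each tier's EOQ (if it falls in that tier) and each price-break quantity.
Tier 1 (£65.90): EOQ = 582.1 exceeds tier's upper bound 569, so this tier is dominated.
EOQ at £56.46 = 628.9 (feasible in tier 2): TC = 6,850×£56.46 + (6,850/628.9)×326 + (628.9/2)×0.20×£56.46 = £393,852.57.
EOQ at £55.45 = 634.6 < 2900, so use break Q=2900: TC = 6,850×£55.45 + (6,850/2900.0)×326 + (2900.0/2)×0.20×£55.45 = £396,683.03.
EOQ at £54.69 = 639.0 < 16000, so use break Q=16000: TC = 6,850×£54.69 + (6,850/16000.0)×326 + (16000.0/2)×0.20×£54.69 = £462,270.07.
Lowest total cost is £393,852.57 at Q = 628.9.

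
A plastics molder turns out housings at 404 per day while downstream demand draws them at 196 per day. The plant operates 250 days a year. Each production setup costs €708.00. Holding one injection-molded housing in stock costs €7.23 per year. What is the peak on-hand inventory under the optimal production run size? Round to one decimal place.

I_max ≈ 2,222.8 housings

Annual demand D = 196 × 250 = 49,000.
Production build-up factor (1 − d/p) = 1 − 196/404 = 0.5149.
Q* = √(2DS / (H(1 − d/p))) = √(2 × 49,000 × 708 / (7.23 × 0.5149)).
= √(69,384,000 / 3.7224) ≈ 4317.373.
Maximum inventory = Q*(1 − d/p) = 4317.373 × 0.5149 ≈ 2222.806.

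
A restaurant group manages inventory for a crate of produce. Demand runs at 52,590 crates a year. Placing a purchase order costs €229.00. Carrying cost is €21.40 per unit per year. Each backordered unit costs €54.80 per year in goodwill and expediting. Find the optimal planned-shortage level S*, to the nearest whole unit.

With planned backorders, Q* = √(2DS/H) · √((H+B)/B).
√(2DS/H) = √(2 × 52,590 × 229 / 21.4) = 1060.907.
√((H+B)/B) = √((21.4+54.8)/54.8) = 1.1792.
Q* ≈ 1251.021.
S* = Q* · H/(H+B) = 1251.021 × 21.4/76.2 ≈ 351.337.

S* ≈ 351 crates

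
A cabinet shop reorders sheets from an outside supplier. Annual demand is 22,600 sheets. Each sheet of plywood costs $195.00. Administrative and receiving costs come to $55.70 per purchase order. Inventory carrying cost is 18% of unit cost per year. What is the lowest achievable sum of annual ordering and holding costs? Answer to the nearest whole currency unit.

Holding cost H = 0.18 × $195.00 = $35.1000 per unit per year.
The optimal lot size = √(2DS/H) = √(2 × 22,600 × 55.7 / 35.1) ≈ 267.82.
At Q*, ordering cost (D/Q*)S equals holding cost (Q*/2)H, each = √(DSH/2).
Minimum total = √(2DSH) = √(2 × 22,600 × 55.7 × 35.1) ≈ 9400.487.

TC* ≈ $9,400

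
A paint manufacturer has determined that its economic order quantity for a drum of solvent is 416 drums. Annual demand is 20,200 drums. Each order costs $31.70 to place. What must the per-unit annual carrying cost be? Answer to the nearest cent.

H ≈ $7.40

Invert the EOQ relation Q*² = 2DS/H.
From Q* = √(2DS/H): H = 2DS / Q*² = 2 × 20,200 × 31.7 / 416² = 7.4004.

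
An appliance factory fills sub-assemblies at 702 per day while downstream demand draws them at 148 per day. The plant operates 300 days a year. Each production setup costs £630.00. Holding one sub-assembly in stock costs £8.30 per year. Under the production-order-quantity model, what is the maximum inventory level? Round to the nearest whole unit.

I_max ≈ 2,306 sub-assemblies

Annual demand D = 148 × 300 = 44,400.
Production build-up factor (1 − d/p) = 1 − 148/702 = 0.7892.
Q* = √(2DS / (H(1 − d/p))) = √(2 × 44,400 × 630 / (8.3 × 0.7892)).
= √(55,944,000 / 6.5501) ≈ 2922.479.
Maximum inventory = Q*(1 − d/p) = 2922.479 × 0.7892 ≈ 2306.344.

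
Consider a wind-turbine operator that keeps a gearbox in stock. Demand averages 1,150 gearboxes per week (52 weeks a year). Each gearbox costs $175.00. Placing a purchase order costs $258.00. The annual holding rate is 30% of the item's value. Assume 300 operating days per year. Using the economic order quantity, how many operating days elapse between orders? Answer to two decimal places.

T ≈ 3.85 days

Annual demand D = 1,150 × 52 = 59,800.
Holding cost H = 0.30 × $175.00 = $52.5000 per unit per year.
Q* = √(2DS/H) = √(2 × 59,800 × 258 / 52.5) ≈ 766.65.
Cycle time = Q*/D × 300 = 766.65 / 59,800 × 300 ≈ 3.846 days.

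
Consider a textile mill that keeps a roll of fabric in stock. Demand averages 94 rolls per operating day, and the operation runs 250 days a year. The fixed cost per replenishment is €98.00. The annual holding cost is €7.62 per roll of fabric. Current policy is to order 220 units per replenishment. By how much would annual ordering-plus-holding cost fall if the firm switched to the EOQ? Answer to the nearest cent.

Annual demand D = 94 × 250 = 23,500.
EOQ = √(2DS/H) = √(2 × 23,500 × 98 / 7.62) ≈ 777.47.
Cost at Q* = (D/Q*)S + (Q*/2)H = √(2DSH) ≈ €5,924.33.
Cost at Q = 220: (23,500/220)×98 + (220/2)×7.62 = €10,468.18 + €838.20 = €11,306.38.
Excess = €11,306.38 − €5,924.33 = €5,382.05.

Extra cost ≈ €5,382.05 per year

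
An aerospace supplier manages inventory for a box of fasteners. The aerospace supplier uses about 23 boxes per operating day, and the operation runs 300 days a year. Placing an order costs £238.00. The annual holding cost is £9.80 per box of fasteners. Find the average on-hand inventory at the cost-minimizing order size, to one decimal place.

Annual demand D = 23 × 300 = 6,900.
Q* = √(2DS/H) = √(2 × 6,900 × 238 / 9.8) ≈ 578.92.
Average inventory = Q*/2 ≈ 578.92 / 2 = 289.458.

Average inventory ≈ 289.5 boxes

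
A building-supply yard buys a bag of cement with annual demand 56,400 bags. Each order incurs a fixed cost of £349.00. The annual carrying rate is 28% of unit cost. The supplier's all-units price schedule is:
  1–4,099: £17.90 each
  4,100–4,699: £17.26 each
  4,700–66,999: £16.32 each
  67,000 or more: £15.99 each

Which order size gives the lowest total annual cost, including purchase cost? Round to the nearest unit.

Holding cost per unit per year at price C is H = 0.28·C.
Evaluate total cost at each tier's feasible EOQ or, if the EOQ is below the tier, at the tier's minimum quantity.
EOQ at £17.90 = 2802.6 (feasible in tier 1): TC = 56,400×£17.90 + (56,400/2802.6)×349 + (2802.6/2)×0.28×£17.90 = £1,023,606.65.
EOQ at £17.26 = 2854.1 < 4100, so use break Q=4100: TC = 56,400×£17.26 + (56,400/4100.0)×349 + (4100.0/2)×0.28×£17.26 = £988,172.12.
EOQ at £16.32 = 2935.1 < 4700, so use break Q=4700: TC = 56,400×£16.32 + (56,400/4700.0)×349 + (4700.0/2)×0.28×£16.32 = £935,374.56.
EOQ at £15.99 = 2965.3 < 67000, so use break Q=67000: TC = 56,400×£15.99 + (56,400/67000.0)×349 + (67000.0/2)×0.28×£15.99 = £1,052,115.99.
Lowest total cost is £935,374.56 at Q = 4700.0.

Q* ≈ 4,700 bags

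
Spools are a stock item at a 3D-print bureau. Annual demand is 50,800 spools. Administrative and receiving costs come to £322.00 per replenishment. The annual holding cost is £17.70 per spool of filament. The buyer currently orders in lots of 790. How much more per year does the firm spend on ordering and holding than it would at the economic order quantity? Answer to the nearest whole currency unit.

Extra cost ≈ £3,634 per year

EOQ = √(2DS/H) = √(2 × 50,800 × 322 / 17.7) ≈ 1359.53.
Cost at Q* = (D/Q*)S + (Q*/2)H = √(2DSH) ≈ £24,063.65.
Cost at Q = 790: (50,800/790)×322 + (790/2)×17.7 = £20,705.82 + £6,991.50 = £27,697.32.
Excess = £27,697.32 − £24,063.65 = £3,633.68.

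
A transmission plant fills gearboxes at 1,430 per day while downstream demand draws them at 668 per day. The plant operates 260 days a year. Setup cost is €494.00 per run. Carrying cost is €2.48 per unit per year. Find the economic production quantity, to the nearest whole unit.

Annual demand D = 668 × 260 = 173,680.
Production build-up factor (1 − d/p) = 1 − 668/1,430 = 0.5329.
Q* = √(2DS / (H(1 − d/p))) = √(2 × 173,680 × 494 / (2.48 × 0.5329)).
= √(171,595,840 / 1.3215) ≈ 11395.098.

Q* ≈ 11,395 gearboxes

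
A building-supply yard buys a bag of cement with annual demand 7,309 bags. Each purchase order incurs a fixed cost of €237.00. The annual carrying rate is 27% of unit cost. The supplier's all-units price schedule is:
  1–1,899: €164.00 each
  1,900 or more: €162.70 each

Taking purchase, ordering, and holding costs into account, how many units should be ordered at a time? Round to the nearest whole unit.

Q* ≈ 280 bags

Holding cost per unit per year at price C is H = 0.27·C.
Candidates are each tier's EOQ (if it falls in that tier) and each price-break quantity.
EOQ at €164.00 = 279.7 (feasible in tier 1): TC = 7,309×€164.00 + (7,309/279.7)×237 + (279.7/2)×0.27×€164.00 = €1,211,061.74.
EOQ at €162.70 = 280.8 < 1900, so use break Q=1900: TC = 7,309×€162.70 + (7,309/1900.0)×237 + (1900.0/2)×0.27×€162.70 = €1,231,818.55.
Lowest total cost is €1,211,061.74 at Q = 279.7.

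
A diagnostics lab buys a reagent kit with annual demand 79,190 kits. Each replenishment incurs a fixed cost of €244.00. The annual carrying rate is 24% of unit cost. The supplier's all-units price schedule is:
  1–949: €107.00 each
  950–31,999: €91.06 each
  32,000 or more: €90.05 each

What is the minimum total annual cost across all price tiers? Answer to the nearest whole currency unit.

TC* ≈ €7,240,103

Holding cost per unit per year at price C is H = 0.24·C.
For each price level, check whether its EOQ is feasible; otherwise the best quantity at that price is the breakpoint.
Tier 1 (€107.00): EOQ = 1226.7 exceeds tier's upper bound 949, so this tier is dominated.
EOQ at €91.06 = 1329.8 (feasible in tier 2): TC = 79,190×€91.06 + (79,190/1329.8)×244 + (1329.8/2)×0.24×€91.06 = €7,240,102.67.
EOQ at €90.05 = 1337.2 < 32000, so use break Q=32000: TC = 79,190×€90.05 + (79,190/32000.0)×244 + (32000.0/2)×0.24×€90.05 = €7,477,455.32.
Lowest total cost among the candidates is at Q = 1329.8.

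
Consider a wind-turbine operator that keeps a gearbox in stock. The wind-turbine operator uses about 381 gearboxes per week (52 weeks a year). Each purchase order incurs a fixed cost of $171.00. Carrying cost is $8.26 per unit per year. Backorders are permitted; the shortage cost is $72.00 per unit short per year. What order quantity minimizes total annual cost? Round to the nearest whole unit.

Annual demand D = 381 × 52 = 19,812.
With planned backorders, Q* = √(2DS/H) · √((H+B)/B).
√(2DS/H) = √(2 × 19,812 × 171 / 8.26) = 905.706.
√((H+B)/B) = √((8.26+72)/72) = 1.0558.
Q* ≈ 956.248.

Q* ≈ 956 gearboxes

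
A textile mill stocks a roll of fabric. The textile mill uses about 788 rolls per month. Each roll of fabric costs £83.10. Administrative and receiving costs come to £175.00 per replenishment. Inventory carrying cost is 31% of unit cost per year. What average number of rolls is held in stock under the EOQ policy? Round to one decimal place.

Annual demand D = 788 × 12 = 9,456.
Holding cost H = 0.31 × £83.10 = £25.7610 per unit per year.
Q* = √(2DS/H) = √(2 × 9,456 × 175 / 25.761) ≈ 358.43.
Average inventory = Q*/2 ≈ 358.43 / 2 = 179.216.

Average inventory ≈ 179.2 rolls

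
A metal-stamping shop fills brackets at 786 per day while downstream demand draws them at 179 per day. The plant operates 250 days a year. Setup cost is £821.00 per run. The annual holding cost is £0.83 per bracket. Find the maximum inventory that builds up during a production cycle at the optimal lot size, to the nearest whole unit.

I_max ≈ 8,269 brackets

Annual demand D = 179 × 250 = 44,750.
Production build-up factor (1 − d/p) = 1 − 179/786 = 0.7723.
Q* = √(2DS / (H(1 − d/p))) = √(2 × 44,750 × 821 / (0.83 × 0.7723)).
= √(73,479,500 / 0.641) ≈ 10706.832.
Maximum inventory = Q*(1 − d/p) = 10706.832 × 0.7723 ≈ 8268.507.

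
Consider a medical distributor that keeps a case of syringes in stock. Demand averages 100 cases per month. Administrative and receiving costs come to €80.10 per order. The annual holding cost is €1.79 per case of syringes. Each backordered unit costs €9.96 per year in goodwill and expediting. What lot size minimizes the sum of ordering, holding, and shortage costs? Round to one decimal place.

Q* ≈ 355.9 cases

Annual demand D = 100 × 12 = 1,200.
With planned backorders, Q* = √(2DS/H) · √((H+B)/B).
√(2DS/H) = √(2 × 1,200 × 80.1 / 1.79) = 327.714.
√((H+B)/B) = √((1.79+9.96)/9.96) = 1.0861.
Q* ≈ 355.946.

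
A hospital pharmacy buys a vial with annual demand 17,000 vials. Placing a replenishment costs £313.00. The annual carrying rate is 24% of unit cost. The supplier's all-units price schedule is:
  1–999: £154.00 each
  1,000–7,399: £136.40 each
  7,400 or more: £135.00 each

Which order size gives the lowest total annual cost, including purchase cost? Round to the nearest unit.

Holding cost per unit per year at price C is H = 0.24·C.
Candidates are each tier's EOQ (if it falls in that tier) and each price-break quantity.
EOQ at £154.00 = 536.6 (feasible in tier 1): TC = 17,000×£154.00 + (17,000/536.6)×313 + (536.6/2)×0.24×£154.00 = £2,637,832.51.
EOQ at £136.40 = 570.2 < 1000, so use break Q=1000: TC = 17,000×£136.40 + (17,000/1000.0)×313 + (1000.0/2)×0.24×£136.40 = £2,340,489.00.
EOQ at £135.00 = 573.1 < 7400, so use break Q=7400: TC = 17,000×£135.00 + (17,000/7400.0)×313 + (7400.0/2)×0.24×£135.00 = £2,415,599.05.
Lowest total cost is £2,340,489.00 at Q = 1000.0.

Q* ≈ 1,000 vials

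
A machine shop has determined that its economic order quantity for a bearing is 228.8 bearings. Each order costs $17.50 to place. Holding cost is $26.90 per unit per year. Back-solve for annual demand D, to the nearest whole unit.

D ≈ 40,234 bearings per year

The basic EOQ model gives Q* = √(2DS/H); rearrange for the unknown.
From Q* = √(2DS/H): D = Q*²H / (2S) = 228.8² × 26.9 / (2 × 17.5) = 40234.284.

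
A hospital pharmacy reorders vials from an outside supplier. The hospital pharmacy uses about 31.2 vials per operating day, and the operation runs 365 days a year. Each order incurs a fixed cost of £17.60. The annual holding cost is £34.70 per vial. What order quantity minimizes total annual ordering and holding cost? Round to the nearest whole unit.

Annual demand D = 31.2 × 365 = 11,388.
EOQ = √(2DS / H) = √(2 × 11,388 × 17.6 / 34.7).
= √(400,857.6 / 34.7) = √11,552.0922 ≈ 107.481.

Q* ≈ 107 vials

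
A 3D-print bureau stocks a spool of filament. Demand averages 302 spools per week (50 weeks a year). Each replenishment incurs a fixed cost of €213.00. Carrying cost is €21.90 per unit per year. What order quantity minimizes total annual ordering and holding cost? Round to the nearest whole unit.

Q* ≈ 542 spools

Annual demand D = 302 × 50 = 15,100.
EOQ = √(2DS / H) = √(2 × 15,100 × 213 / 21.9).
= √(6,432,600 / 21.9) = √293,726.0274 ≈ 541.965.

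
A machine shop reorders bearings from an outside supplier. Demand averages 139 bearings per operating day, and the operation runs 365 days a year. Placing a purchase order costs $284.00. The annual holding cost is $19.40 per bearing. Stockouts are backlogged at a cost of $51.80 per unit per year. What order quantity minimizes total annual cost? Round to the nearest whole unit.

Annual demand D = 139 × 365 = 50,735.
With planned backorders, Q* = √(2DS/H) · √((H+B)/B).
√(2DS/H) = √(2 × 50,735 × 284 / 19.4) = 1218.785.
√((H+B)/B) = √((19.4+51.8)/51.8) = 1.1724.
Q* ≈ 1428.901.

Q* ≈ 1,429 bearings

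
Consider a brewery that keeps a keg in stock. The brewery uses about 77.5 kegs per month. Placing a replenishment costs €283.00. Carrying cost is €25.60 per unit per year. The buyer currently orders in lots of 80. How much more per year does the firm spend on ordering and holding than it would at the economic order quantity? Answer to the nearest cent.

Annual demand D = 77.5 × 12 = 930.
EOQ = √(2DS/H) = √(2 × 930 × 283 / 25.6) ≈ 143.39.
Cost at Q* = (D/Q*)S + (Q*/2)H = √(2DSH) ≈ €3,670.88.
Cost at Q = 80: (930/80)×283 + (80/2)×25.6 = €3,289.88 + €1,024.00 = €4,313.88.
Excess = €4,313.88 − €3,670.88 = €643.00.

Extra cost ≈ €643.00 per year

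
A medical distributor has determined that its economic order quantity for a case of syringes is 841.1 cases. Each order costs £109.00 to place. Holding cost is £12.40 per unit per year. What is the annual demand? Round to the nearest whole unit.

The basic EOQ model gives Q* = √(2DS/H); rearrange for the unknown.
From Q* = √(2DS/H): D = Q*²H / (2S) = 841.1² × 12.4 / (2 × 109) = 40240.230.

D ≈ 40,240 cases per year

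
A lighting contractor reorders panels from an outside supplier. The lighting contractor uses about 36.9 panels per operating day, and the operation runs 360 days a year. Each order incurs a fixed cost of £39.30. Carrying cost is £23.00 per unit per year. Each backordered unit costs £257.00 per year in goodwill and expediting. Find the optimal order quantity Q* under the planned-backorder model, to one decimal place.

Q* ≈ 222.4 panels

Annual demand D = 36.9 × 360 = 13,284.
With planned backorders, Q* = √(2DS/H) · √((H+B)/B).
√(2DS/H) = √(2 × 13,284 × 39.3 / 23) = 213.065.
√((H+B)/B) = √((23+257)/257) = 1.0438.
Q* ≈ 222.395.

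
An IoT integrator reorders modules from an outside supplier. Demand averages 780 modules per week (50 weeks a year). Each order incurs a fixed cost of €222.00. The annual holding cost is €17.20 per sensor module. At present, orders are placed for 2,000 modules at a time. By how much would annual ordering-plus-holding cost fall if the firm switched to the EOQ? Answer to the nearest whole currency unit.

Annual demand D = 780 × 50 = 39,000.
EOQ = √(2DS/H) = √(2 × 39,000 × 222 / 17.2) ≈ 1003.37.
Cost at Q* = (D/Q*)S + (Q*/2)H = √(2DSH) ≈ €17,257.90.
Cost at Q = 2,000: (39,000/2,000)×222 + (2,000/2)×17.2 = €4,329.00 + €17,200.00 = €21,529.00.
Excess = €21,529.00 − €17,257.90 = €4,271.10.

Extra cost ≈ €4,271 per year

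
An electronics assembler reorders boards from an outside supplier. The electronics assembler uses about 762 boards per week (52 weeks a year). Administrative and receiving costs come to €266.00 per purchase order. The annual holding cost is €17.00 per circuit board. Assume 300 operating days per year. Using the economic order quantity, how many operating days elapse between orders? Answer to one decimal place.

Annual demand D = 762 × 52 = 39,624.
EOQ = √(2DS/H) = √(2 × 39,624 × 266 / 17) ≈ 1113.55.
Cycle time = Q*/D × 300 = 1113.55 / 39,624 × 300 ≈ 8.431 days.

T ≈ 8.4 days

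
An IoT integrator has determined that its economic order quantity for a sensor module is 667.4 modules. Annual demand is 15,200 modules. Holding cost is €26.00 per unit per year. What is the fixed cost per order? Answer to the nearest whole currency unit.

Squaring Q* = √(2DS/H) gives Q*² = 2DS/H.
From Q* = √(2DS/H): S = Q*²H / (2D) = 667.4² × 26 / (2 × 15,200) = 380.9537.

S ≈ €381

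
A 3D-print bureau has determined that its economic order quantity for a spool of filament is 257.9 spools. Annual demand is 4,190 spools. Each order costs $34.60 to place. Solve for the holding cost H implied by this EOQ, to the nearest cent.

H ≈ $4.36

The basic EOQ model gives Q* = √(2DS/H); rearrange for the unknown.
From Q* = √(2DS/H): H = 2DS / Q*² = 2 × 4,190 × 34.6 / 257.9² = 4.3593.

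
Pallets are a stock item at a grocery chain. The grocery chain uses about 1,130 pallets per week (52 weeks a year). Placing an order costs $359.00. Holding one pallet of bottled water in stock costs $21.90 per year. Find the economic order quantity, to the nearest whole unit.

Q* ≈ 1,388 pallets

Annual demand D = 1,130 × 52 = 58,760.
EOQ = √(2DS / H) = √(2 × 58,760 × 359 / 21.9).
= √(42,189,680 / 21.9) = √1,926,469.4064 ≈ 1387.973.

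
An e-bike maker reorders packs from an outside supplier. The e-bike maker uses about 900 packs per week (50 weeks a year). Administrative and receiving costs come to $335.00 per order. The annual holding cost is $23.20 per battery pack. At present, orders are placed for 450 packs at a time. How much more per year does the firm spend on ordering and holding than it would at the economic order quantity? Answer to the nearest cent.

Extra cost ≈ $12,272.32 per year

Annual demand D = 900 × 50 = 45,000.
EOQ = √(2DS/H) = √(2 × 45,000 × 335 / 23.2) ≈ 1139.99.
Cost at Q* = (D/Q*)S + (Q*/2)H = √(2DSH) ≈ $26,447.68.
Cost at Q = 450: (45,000/450)×335 + (450/2)×23.2 = $33,500.00 + $5,220.00 = $38,720.00.
Excess = $38,720.00 − $26,447.68 = $12,272.32.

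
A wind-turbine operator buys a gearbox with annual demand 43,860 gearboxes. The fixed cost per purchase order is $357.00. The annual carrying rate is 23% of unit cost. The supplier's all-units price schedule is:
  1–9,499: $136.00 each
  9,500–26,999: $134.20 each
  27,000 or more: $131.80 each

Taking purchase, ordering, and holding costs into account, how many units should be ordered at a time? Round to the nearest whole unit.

Holding cost per unit per year at price C is H = 0.23·C.
Candidates are each tier's EOQ (if it falls in that tier) and each price-break quantity.
EOQ at $136.00 = 1000.6 (feasible in tier 1): TC = 43,860×$136.00 + (43,860/1000.6)×357 + (1000.6/2)×0.23×$136.00 = $5,996,258.01.
EOQ at $134.20 = 1007.3 < 9500, so use break Q=9500: TC = 43,860×$134.20 + (43,860/9500.0)×357 + (9500.0/2)×0.23×$134.20 = $6,034,273.71.
EOQ at $131.80 = 1016.4 < 27000, so use break Q=27000: TC = 43,860×$131.80 + (43,860/27000.0)×357 + (27000.0/2)×0.23×$131.80 = $6,190,566.93.
Lowest total cost is $5,996,258.01 at Q = 1000.6.

Q* ≈ 1,001 gearboxes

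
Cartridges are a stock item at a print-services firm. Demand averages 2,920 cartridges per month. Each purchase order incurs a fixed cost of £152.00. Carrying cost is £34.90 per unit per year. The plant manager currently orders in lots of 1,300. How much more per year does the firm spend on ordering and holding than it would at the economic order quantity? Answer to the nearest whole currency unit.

Annual demand D = 2,920 × 12 = 35,040.
EOQ = √(2DS/H) = √(2 × 35,040 × 152 / 34.9) ≈ 552.47.
Cost at Q* = (D/Q*)S + (Q*/2)H = √(2DSH) ≈ £19,281.09.
Cost at Q = 1,300: (35,040/1,300)×152 + (1,300/2)×34.9 = £4,096.98 + £22,685.00 = £26,781.98.
Excess = £26,781.98 − £19,281.09 = £7,500.90.

Extra cost ≈ £7,501 per year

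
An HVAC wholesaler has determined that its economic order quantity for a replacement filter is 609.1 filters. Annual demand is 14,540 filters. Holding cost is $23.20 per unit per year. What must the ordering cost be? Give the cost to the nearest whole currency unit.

S ≈ $296

Invert the EOQ relation Q*² = 2DS/H.
From Q* = √(2DS/H): S = Q*²H / (2D) = 609.1² × 23.2 / (2 × 14,540) = 295.9857.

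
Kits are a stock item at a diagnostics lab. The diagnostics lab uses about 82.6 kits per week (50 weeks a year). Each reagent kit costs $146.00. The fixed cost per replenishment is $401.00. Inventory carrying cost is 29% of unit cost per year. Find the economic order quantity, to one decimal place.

Q* ≈ 279.7 kits

Annual demand D = 82.6 × 50 = 4,130.
Holding cost H = 0.29 × $146.00 = $42.3400 per unit per year.
EOQ = √(2DS / H) = √(2 × 4,130 × 401 / 42.34).
= √(3,312,260 / 42.34) = √78,230.0425 ≈ 279.696.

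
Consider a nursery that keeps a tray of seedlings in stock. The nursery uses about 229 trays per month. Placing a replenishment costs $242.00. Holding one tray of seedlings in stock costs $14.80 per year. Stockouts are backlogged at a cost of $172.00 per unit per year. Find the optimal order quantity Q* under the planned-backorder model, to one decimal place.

Annual demand D = 229 × 12 = 2,748.
With planned backorders, Q* = √(2DS/H) · √((H+B)/B).
√(2DS/H) = √(2 × 2,748 × 242 / 14.8) = 299.778.
√((H+B)/B) = √((14.8+172)/172) = 1.0421.
Q* ≈ 312.410.

Q* ≈ 312.4 trays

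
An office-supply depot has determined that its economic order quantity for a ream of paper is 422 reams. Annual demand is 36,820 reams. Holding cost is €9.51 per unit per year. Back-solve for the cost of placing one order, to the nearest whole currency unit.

S ≈ €23

The basic EOQ model gives Q* = √(2DS/H); rearrange for the unknown.
From Q* = √(2DS/H): S = Q*²H / (2D) = 422² × 9.51 / (2 × 36,820) = 22.9981.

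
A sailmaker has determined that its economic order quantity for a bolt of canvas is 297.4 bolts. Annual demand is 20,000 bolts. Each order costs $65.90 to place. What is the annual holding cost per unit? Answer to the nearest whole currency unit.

The basic EOQ model gives Q* = √(2DS/H); rearrange for the unknown.
From Q* = √(2DS/H): H = 2DS / Q*² = 2 × 20,000 × 65.9 / 297.4² = 29.8032.

H ≈ $30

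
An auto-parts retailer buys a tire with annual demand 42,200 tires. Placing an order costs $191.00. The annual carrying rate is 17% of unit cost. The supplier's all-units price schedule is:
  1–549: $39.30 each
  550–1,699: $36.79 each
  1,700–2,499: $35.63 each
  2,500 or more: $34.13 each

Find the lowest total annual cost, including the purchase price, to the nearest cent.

TC* ≈ $1,450,762.71

Holding cost per unit per year at price C is H = 0.17·C.
Candidates are each tier's EOQ (if it falls in that tier) and each price-break quantity.
Tier 1 ($39.30): EOQ = 1553.3 exceeds tier's upper bound 549, so this tier is dominated.
EOQ at $36.79 = 1605.5 (feasible in tier 2): TC = 42,200×$36.79 + (42,200/1605.5)×191 + (1605.5/2)×0.17×$36.79 = $1,562,579.01.
EOQ at $35.63 = 1631.4 < 1700, so use break Q=1700: TC = 42,200×$35.63 + (42,200/1700.0)×191 + (1700.0/2)×0.17×$35.63 = $1,513,475.83.
EOQ at $34.13 = 1666.8 < 2500, so use break Q=2500: TC = 42,200×$34.13 + (42,200/2500.0)×191 + (2500.0/2)×0.17×$34.13 = $1,450,762.71.
Lowest total cost among the candidates is at Q = 2500.0.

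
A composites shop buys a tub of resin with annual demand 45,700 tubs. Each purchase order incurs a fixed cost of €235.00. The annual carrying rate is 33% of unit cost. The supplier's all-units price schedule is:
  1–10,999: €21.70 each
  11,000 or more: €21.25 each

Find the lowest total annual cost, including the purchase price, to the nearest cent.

TC* ≈ €1,004,092.06

Holding cost per unit per year at price C is H = 0.33·C.
Candidates are each tier's EOQ (if it falls in that tier) and each price-break quantity.
EOQ at €21.70 = 1731.9 (feasible in tier 1): TC = 45,700×€21.70 + (45,700/1731.9)×235 + (1731.9/2)×0.33×€21.70 = €1,004,092.06.
EOQ at €21.25 = 1750.1 < 11000, so use break Q=11000: TC = 45,700×€21.25 + (45,700/11000.0)×235 + (11000.0/2)×0.33×€21.25 = €1,010,670.07.
Lowest total cost among the candidates is at Q = 1731.9.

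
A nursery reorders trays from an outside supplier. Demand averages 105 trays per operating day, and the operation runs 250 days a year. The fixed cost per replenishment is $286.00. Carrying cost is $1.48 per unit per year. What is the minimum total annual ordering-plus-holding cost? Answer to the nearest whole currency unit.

Annual demand D = 105 × 250 = 26,250.
Q* = √(2DS/H) = √(2 × 26,250 × 286 / 1.48) ≈ 3185.16.
At Q*, ordering cost (D/Q*)S equals holding cost (Q*/2)H, each = √(DSH/2).
Minimum total = √(2DSH) = √(2 × 26,250 × 286 × 1.48) ≈ 4714.043.

TC* ≈ $4,714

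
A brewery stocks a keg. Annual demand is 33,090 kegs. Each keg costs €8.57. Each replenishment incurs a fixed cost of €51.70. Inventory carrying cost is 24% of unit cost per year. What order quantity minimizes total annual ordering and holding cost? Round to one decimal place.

Q* ≈ 1,289.8 kegs

Holding cost H = 0.24 × €8.57 = €2.0568 per unit per year.
EOQ = √(2DS / H) = √(2 × 33,090 × 51.7 / 2.0568).
= √(3,421,506 / 2.0568) = √1,663,509.3349 ≈ 1289.771.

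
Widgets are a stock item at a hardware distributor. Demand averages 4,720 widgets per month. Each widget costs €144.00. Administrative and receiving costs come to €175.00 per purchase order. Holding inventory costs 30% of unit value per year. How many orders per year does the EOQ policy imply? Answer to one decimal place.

Annual demand D = 4,720 × 12 = 56,640.
Holding cost H = 0.30 × €144.00 = €43.2000 per unit per year.
EOQ = √(2DS/H) = √(2 × 56,640 × 175 / 43.2) ≈ 677.41.
Orders per year = D / Q* = 56,640 / 677.41 ≈ 83.612.

N ≈ 83.6 orders per year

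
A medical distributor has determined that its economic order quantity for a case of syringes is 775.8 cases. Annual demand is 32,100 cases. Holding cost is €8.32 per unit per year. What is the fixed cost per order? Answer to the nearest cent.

The basic EOQ model gives Q* = √(2DS/H); rearrange for the unknown.
From Q* = √(2DS/H): S = Q*²H / (2D) = 775.8² × 8.32 / (2 × 32,100) = 77.9988.

S ≈ €78.00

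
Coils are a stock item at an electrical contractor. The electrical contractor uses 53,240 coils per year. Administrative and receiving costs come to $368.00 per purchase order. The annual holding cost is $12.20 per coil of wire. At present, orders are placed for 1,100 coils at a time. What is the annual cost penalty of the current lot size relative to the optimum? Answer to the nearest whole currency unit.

Extra cost ≈ $2,657 per year

EOQ = √(2DS/H) = √(2 × 53,240 × 368 / 12.2) ≈ 1792.17.
Cost at Q* = (D/Q*)S + (Q*/2)H = √(2DSH) ≈ $21,864.41.
Cost at Q = 1,100: (53,240/1,100)×368 + (1,100/2)×12.2 = $17,811.20 + $6,710.00 = $24,521.20.
Excess = $24,521.20 − $21,864.41 = $2,656.79.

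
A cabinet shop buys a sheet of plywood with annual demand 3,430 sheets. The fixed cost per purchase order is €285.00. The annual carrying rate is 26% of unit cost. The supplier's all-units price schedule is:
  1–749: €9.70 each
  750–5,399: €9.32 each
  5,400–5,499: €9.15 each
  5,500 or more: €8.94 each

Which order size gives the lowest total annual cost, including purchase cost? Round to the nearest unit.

Q* ≈ 898 sheets

Holding cost per unit per year at price C is H = 0.26·C.
Candidates are each tier's EOQ (if it falls in that tier) and each price-break quantity.
Tier 1 (€9.70): EOQ = 880.5 exceeds tier's upper bound 749, so this tier is dominated.
EOQ at €9.32 = 898.2 (feasible in tier 2): TC = 3,430×€9.32 + (3,430/898.2)×285 + (898.2/2)×0.26×€9.32 = €34,144.20.
EOQ at €9.15 = 906.5 < 5400, so use break Q=5400: TC = 3,430×€9.15 + (3,430/5400.0)×285 + (5400.0/2)×0.26×€9.15 = €37,988.83.
EOQ at €8.94 = 917.1 < 5500, so use break Q=5500: TC = 3,430×€8.94 + (3,430/5500.0)×285 + (5500.0/2)×0.26×€8.94 = €37,234.04.
Lowest total cost is €34,144.20 at Q = 898.2.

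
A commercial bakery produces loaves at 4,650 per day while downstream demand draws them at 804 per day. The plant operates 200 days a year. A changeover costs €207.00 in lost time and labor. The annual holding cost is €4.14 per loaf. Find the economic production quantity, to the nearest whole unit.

Q* ≈ 4,409 loaves

Annual demand D = 804 × 200 = 160,800.
Production build-up factor (1 − d/p) = 1 − 804/4,650 = 0.8271.
Q* = √(2DS / (H(1 − d/p))) = √(2 × 160,800 × 207 / (4.14 × 0.8271)).
= √(66,571,200 / 3.4242) ≈ 4409.251.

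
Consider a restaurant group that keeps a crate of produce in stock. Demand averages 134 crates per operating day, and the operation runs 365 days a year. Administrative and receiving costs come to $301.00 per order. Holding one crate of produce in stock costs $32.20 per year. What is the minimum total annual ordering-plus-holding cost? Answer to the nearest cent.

Annual demand D = 134 × 365 = 48,910.
The optimal lot size = √(2DS/H) = √(2 × 48,910 × 301 / 32.2) ≈ 956.24.
At the optimum the two cost components are equal, so total cost = 2·(Q*/2)H = Q*·H.
Minimum total = √(2DSH) = √(2 × 48,910 × 301 × 32.2) ≈ 30791.086.

TC* ≈ $30,791.09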